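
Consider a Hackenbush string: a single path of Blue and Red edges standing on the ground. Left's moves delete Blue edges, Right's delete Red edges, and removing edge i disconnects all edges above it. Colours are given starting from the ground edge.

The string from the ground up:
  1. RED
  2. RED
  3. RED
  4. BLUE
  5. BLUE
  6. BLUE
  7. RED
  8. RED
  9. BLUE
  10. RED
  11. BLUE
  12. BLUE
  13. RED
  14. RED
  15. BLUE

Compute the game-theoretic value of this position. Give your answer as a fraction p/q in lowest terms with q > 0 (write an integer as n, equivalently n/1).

-9037/4096

Build value(s[:k]) for k = 1..15, string s = RED RED RED BLUE BLUE BLUE RED RED BLUE RED BLUE BLUE RED RED BLUE.
1 of 15 · R · max L −∞ · min R 0 = -1
2 of 15 · RR · max L −∞ · min R -1 = -2
3 of 15 · RRR · max L −∞ · min R -2 = -3
4 of 15 · RRRB · max L -3 · min R -2 = -5/2
5 of 15 · RRRBB · max L -5/2 · min R -2 = -9/4
6 of 15 · RRRBBB · max L -9/4 · min R -2 = -17/8
7 of 15 · RRRBBBR · max L -9/4 · min R -17/8 = -35/16
8 of 15 · RRRBBBRR · max L -9/4 · min R -35/16 = -71/32
9 of 15 · RRRBBBRRB · max L -71/32 · min R -35/16 = -141/64
10 of 15 · RRRBBBRRBR · max L -71/32 · min R -141/64 = -283/128
11 of 15 · RRRBBBRRBRB · max L -283/128 · min R -141/64 = -565/256
12 of 15 · RRRBBBRRBRBB · max L -565/256 · min R -141/64 = -1129/512
13 of 15 · RRRBBBRRBRBBR · max L -565/256 · min R -1129/512 = -2259/1024
14 of 15 · RRRBBBRRBRBBRR · max L -565/256 · min R -2259/1024 = -4519/2048
15 of 15 · RRRBBBRRBRBBRRB · max L -4519/2048 · min R -2259/1024 = -9037/4096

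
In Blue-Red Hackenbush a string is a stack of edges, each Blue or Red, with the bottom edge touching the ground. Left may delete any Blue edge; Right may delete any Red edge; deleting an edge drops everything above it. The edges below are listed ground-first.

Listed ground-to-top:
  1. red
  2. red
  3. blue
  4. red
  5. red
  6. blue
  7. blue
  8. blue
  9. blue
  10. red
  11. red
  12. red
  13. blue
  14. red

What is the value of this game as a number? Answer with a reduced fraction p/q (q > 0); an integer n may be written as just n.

-7227/4096

Recurse on prefixes of the 14-edge string red red blue red red blue blue blue blue red red red blue red:
edge 1 of 14 (red): { — | 0 } — -1
edge 2 of 14 (red): { — | -1, 0 } — -2
edge 3 of 14 (blue): { -2 | -1, 0 } — -3/2
edge 4 of 14 (red): { -2 | -3/2, -1, 0 } — -7/4
edge 5 of 14 (red): { -2 | -7/4, -3/2, -1, 0 } — -15/8
edge 6 of 14 (blue): { -2, -15/8 | -7/4, -3/2, -1, 0 } — -29/16
edge 7 of 14 (blue): { -2, -15/8, -29/16 | -7/4, -3/2, -1, 0 } — -57/32
edge 8 of 14 (blue): { -2, -15/8, -29/16, -57/32 | -7/4, -3/2, -1, 0 } — -113/64
edge 9 of 14 (blue): { -2, -15/8, -29/16, -57/32, -113/64 | -7/4, -3/2, -1, 0 } — -225/128
edge 10 of 14 (red): { -2, -15/8, -29/16, -57/32, -113/64 | -225/128, -7/4, -3/2, -1, 0 } — -451/256
edge 11 of 14 (red): { -2, -15/8, -29/16, -57/32, -113/64 | -451/256, -225/128, -7/4, -3/2, -1, 0 } — -903/512
edge 12 of 14 (red): { -2, -15/8, -29/16, -57/32, -113/64 | -903/512, -451/256, -225/128, -7/4, -3/2, -1, 0 } — -1807/1024
edge 13 of 14 (blue): { -2, -15/8, -29/16, -57/32, -113/64, -1807/1024 | -903/512, -451/256, -225/128, -7/4, -3/2, -1, 0 } — -3613/2048
edge 14 of 14 (red): { -2, -15/8, -29/16, -57/32, -113/64, -1807/1024 | -3613/2048, -903/512, -451/256, -225/128, -7/4, -3/2, -1, 0 } — -7227/4096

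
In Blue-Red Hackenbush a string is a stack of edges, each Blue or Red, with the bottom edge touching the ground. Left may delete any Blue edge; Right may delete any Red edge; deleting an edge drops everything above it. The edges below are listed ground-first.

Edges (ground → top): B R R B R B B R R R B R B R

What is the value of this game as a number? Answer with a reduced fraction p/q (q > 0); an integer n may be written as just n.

2837/8192

Prefix values for B R R B R B B R R R B R B R via {L|R} + simplicity:
edge 1 of 14 (B): { 0 |  } — 1
edge 2 of 14 (R): { 0 | 1 } — 1/2
edge 3 of 14 (R): { 0 | 1/2,1 } — 1/4
edge 4 of 14 (B): { 0,1/4 | 1/2,1 } — 3/8
edge 5 of 14 (R): { 0,1/4 | 3/8,1/2,1 } — 5/16
edge 6 of 14 (B): { 0,1/4,5/16 | 3/8,1/2,1 } — 11/32
edge 7 of 14 (B): { 0,1/4,5/16,11/32 | 3/8,1/2,1 } — 23/64
edge 8 of 14 (R): { 0,1/4,5/16,11/32 | 23/64,3/8,1/2,1 } — 45/128
edge 9 of 14 (R): { 0,1/4,5/16,11/32 | 45/128,23/64,3/8,1/2,1 } — 89/256
edge 10 of 14 (R): { 0,1/4,5/16,11/32 | 89/256,45/128,23/64,3/8,1/2,1 } — 177/512
edge 11 of 14 (B): { 0,1/4,5/16,11/32,177/512 | 89/256,45/128,23/64,3/8,1/2,1 } — 355/1024
edge 12 of 14 (R): { 0,1/4,5/16,11/32,177/512 | 355/1024,89/256,45/128,23/64,3/8,1/2,1 } — 709/2048
edge 13 of 14 (B): { 0,1/4,5/16,11/32,177/512,709/2048 | 355/1024,89/256,45/128,23/64,3/8,1/2,1 } — 1419/4096
edge 14 of 14 (R): { 0,1/4,5/16,11/32,177/512,709/2048 | 1419/4096,355/1024,89/256,45/128,23/64,3/8,1/2,1 } — 2837/8192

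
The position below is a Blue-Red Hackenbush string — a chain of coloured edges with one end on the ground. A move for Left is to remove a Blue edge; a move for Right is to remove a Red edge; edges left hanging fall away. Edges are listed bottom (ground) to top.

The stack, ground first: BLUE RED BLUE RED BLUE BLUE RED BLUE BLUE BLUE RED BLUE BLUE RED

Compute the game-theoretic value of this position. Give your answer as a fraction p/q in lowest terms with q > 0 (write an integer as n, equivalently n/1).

B: Left { 0 }, Right { ∅ } so simplest 1
BR: Left { 0 }, Right { 1 } so simplest 1/2
BRB: Left { 0, 1/2 }, Right { 1 } so simplest 3/4
BRBR: Left { 0, 1/2 }, Right { 3/4, 1 } so simplest 5/8
BRBRB: Left { 0, 1/2, 5/8 }, Right { 3/4, 1 } so simplest 11/16
BRBRBB: Left { 0, 1/2, 5/8, 11/16 }, Right { 3/4, 1 } so simplest 23/32
BRBRBBR: Left { 0, 1/2, 5/8, 11/16 }, Right { 23/32, 3/4, 1 } so simplest 45/64
BRBRBBRB: Left { 0, 1/2, 5/8, 11/16, 45/64 }, Right { 23/32, 3/4, 1 } so simplest 91/128
BRBRBBRBB: Left { 0, 1/2, 5/8, 11/16, 45/64, 91/128 }, Right { 23/32, 3/4, 1 } so simplest 183/256
BRBRBBRBBB: Left { 0, 1/2, 5/8, 11/16, 45/64, 91/128, 183/256 }, Right { 23/32, 3/4, 1 } so simplest 367/512
BRBRBBRBBBR: Left { 0, 1/2, 5/8, 11/16, 45/64, 91/128, 183/256 }, Right { 367/512, 23/32, 3/4, 1 } so simplest 733/1024
BRBRBBRBBBRB: Left { 0, 1/2, 5/8, 11/16, 45/64, 91/128, 183/256, 733/1024 }, Right { 367/512, 23/32, 3/4, 1 } so simplest 1467/2048
BRBRBBRBBBRBB: Left { 0, 1/2, 5/8, 11/16, 45/64, 91/128, 183/256, 733/1024, 1467/2048 }, Right { 367/512, 23/32, 3/4, 1 } so simplest 2935/4096
BRBRBBRBBBRBBR: Left { 0, 1/2, 5/8, 11/16, 45/64, 91/128, 183/256, 733/1024, 1467/2048 }, Right { 2935/4096, 367/512, 23/32, 3/4, 1 } so simplest 5869/8192

5869/8192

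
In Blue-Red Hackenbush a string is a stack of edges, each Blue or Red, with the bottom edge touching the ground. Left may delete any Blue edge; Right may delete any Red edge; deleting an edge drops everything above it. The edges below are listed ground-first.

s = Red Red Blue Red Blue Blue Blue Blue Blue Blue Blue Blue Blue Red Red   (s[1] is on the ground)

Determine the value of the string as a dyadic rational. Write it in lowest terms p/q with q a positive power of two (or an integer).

Prefix values for Red Red Blue Red Blue Blue Blue Blue Blue Blue Blue Blue Blue Red Red via {L|R} + simplicity:
R: Left { · }, Right { 0 } → simplest -1
RR: Left { · }, Right { -1; 0 } → simplest -2
RRB: Left { -2 }, Right { -1; 0 } → simplest -3/2
RRBR: Left { -2 }, Right { -3/2; -1; 0 } → simplest -7/4
RRBRB: Left { -2; -7/4 }, Right { -3/2; -1; 0 } → simplest -13/8
RRBRBB: Left { -2; -7/4; -13/8 }, Right { -3/2; -1; 0 } → simplest -25/16
RRBRBBB: Left { -2; -7/4; -13/8; -25/16 }, Right { -3/2; -1; 0 } → simplest -49/32
RRBRBBBB: Left { -2; -7/4; -13/8; -25/16; -49/32 }, Right { -3/2; -1; 0 } → simplest -97/64
RRBRBBBBB: Left { -2; -7/4; -13/8; -25/16; -49/32; -97/64 }, Right { -3/2; -1; 0 } → simplest -193/128
RRBRBBBBBB: Left { -2; -7/4; -13/8; -25/16; -49/32; -97/64; -193/128 }, Right { -3/2; -1; 0 } → simplest -385/256
RRBRBBBBBBB: Left { -2; -7/4; -13/8; -25/16; -49/32; -97/64; -193/128; -385/256 }, Right { -3/2; -1; 0 } → simplest -769/512
RRBRBBBBBBBB: Left { -2; -7/4; -13/8; -25/16; -49/32; -97/64; -193/128; -385/256; -769/512 }, Right { -3/2; -1; 0 } → simplest -1537/1024
RRBRBBBBBBBBB: Left { -2; -7/4; -13/8; -25/16; -49/32; -97/64; -193/128; -385/256; -769/512; -1537/1024 }, Right { -3/2; -1; 0 } → simplest -3073/2048
RRBRBBBBBBBBBR: Left { -2; -7/4; -13/8; -25/16; -49/32; -97/64; -193/128; -385/256; -769/512; -1537/1024 }, Right { -3073/2048; -3/2; -1; 0 } → simplest -6147/4096
RRBRBBBBBBBBBRR: Left { -2; -7/4; -13/8; -25/16; -49/32; -97/64; -193/128; -385/256; -769/512; -1537/1024 }, Right { -6147/4096; -3073/2048; -3/2; -1; 0 } → simplest -12295/8192

-12295/8192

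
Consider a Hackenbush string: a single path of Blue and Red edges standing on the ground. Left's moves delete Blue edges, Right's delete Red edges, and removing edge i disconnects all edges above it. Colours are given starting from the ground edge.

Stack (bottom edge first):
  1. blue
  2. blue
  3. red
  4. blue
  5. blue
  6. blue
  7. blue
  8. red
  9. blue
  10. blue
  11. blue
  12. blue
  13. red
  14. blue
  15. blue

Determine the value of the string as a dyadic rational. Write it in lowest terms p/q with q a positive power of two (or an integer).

Build g(s[:k]) for k = 1..15, string s = blue blue red blue blue blue blue red blue blue blue blue red blue blue.
g(b) = { 0 | none } so 1
g(bb) = { 0, 1 | none } so 2
g(bbr) = { 0, 1 | 2 } so 3/2
g(bbrb) = { 0, 1, 3/2 | 2 } so 7/4
g(bbrbb) = { 0, 1, 3/2, 7/4 | 2 } so 15/8
g(bbrbbb) = { 0, 1, 3/2, 7/4, 15/8 | 2 } so 31/16
g(bbrbbbb) = { 0, 1, 3/2, 7/4, 15/8, 31/16 | 2 } so 63/32
g(bbrbbbbr) = { 0, 1, 3/2, 7/4, 15/8, 31/16 | 63/32, 2 } so 125/64
g(bbrbbbbrb) = { 0, 1, 3/2, 7/4, 15/8, 31/16, 125/64 | 63/32, 2 } so 251/128
g(bbrbbbbrbb) = { 0, 1, 3/2, 7/4, 15/8, 31/16, 125/64, 251/128 | 63/32, 2 } so 503/256
g(bbrbbbbrbbb) = { 0, 1, 3/2, 7/4, 15/8, 31/16, 125/64, 251/128, 503/256 | 63/32, 2 } so 1007/512
g(bbrbbbbrbbbb) = { 0, 1, 3/2, 7/4, 15/8, 31/16, 125/64, 251/128, 503/256, 1007/512 | 63/32, 2 } so 2015/1024
g(bbrbbbbrbbbbr) = { 0, 1, 3/2, 7/4, 15/8, 31/16, 125/64, 251/128, 503/256, 1007/512 | 2015/1024, 63/32, 2 } so 4029/2048
g(bbrbbbbrbbbbrb) = { 0, 1, 3/2, 7/4, 15/8, 31/16, 125/64, 251/128, 503/256, 1007/512, 4029/2048 | 2015/1024, 63/32, 2 } so 8059/4096
g(bbrbbbbrbbbbrbb) = { 0, 1, 3/2, 7/4, 15/8, 31/16, 125/64, 251/128, 503/256, 1007/512, 4029/2048, 8059/4096 | 2015/1024, 63/32, 2 } so 16119/8192

16119/8192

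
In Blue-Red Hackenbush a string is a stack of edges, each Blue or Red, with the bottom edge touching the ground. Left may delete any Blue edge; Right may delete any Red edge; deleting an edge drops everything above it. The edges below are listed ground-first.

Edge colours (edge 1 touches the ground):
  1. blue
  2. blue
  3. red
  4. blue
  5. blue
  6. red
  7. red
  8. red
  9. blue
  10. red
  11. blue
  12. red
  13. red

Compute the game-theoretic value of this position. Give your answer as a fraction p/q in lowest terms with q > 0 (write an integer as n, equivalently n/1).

3625/2048

Recurse on prefixes of the 13-edge string blue blue red blue blue red red red blue red blue red red:
1 of 13 · b · max L 0 · min R +∞ = 1
2 of 13 · bb · max L 1 · min R +∞ = 2
3 of 13 · bbr · max L 1 · min R 2 = 3/2
4 of 13 · bbrb · max L 3/2 · min R 2 = 7/4
5 of 13 · bbrbb · max L 7/4 · min R 2 = 15/8
6 of 13 · bbrbbr · max L 7/4 · min R 15/8 = 29/16
7 of 13 · bbrbbrr · max L 7/4 · min R 29/16 = 57/32
8 of 13 · bbrbbrrr · max L 7/4 · min R 57/32 = 113/64
9 of 13 · bbrbbrrrb · max L 113/64 · min R 57/32 = 227/128
10 of 13 · bbrbbrrrbr · max L 113/64 · min R 227/128 = 453/256
11 of 13 · bbrbbrrrbrb · max L 453/256 · min R 227/128 = 907/512
12 of 13 · bbrbbrrrbrbr · max L 453/256 · min R 907/512 = 1813/1024
13 of 13 · bbrbbrrrbrbrr · max L 453/256 · min R 1813/1024 = 3625/2048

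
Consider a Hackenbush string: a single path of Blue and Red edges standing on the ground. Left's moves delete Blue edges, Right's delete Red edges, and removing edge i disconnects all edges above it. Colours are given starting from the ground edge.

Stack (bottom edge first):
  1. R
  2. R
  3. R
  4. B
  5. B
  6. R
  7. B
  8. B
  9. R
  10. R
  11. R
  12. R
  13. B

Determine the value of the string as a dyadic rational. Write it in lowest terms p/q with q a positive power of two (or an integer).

-2365/1024

Prefix values for R R R B B R B B R R R R B via {L|R} + simplicity:
step 1: add R to get R; options L={ — } R={ 0 } — -1
step 2: add R to get RR; options L={ — } R={ -1, 0 } — -2
step 3: add R to get RRR; options L={ — } R={ -2, -1, 0 } — -3
step 4: add B to get RRRB; options L={ -3 } R={ -2, -1, 0 } — -5/2
step 5: add B to get RRRBB; options L={ -3, -5/2 } R={ -2, -1, 0 } — -9/4
step 6: add R to get RRRBBR; options L={ -3, -5/2 } R={ -9/4, -2, -1, 0 } — -19/8
step 7: add B to get RRRBBRB; options L={ -3, -5/2, -19/8 } R={ -9/4, -2, -1, 0 } — -37/16
step 8: add B to get RRRBBRBB; options L={ -3, -5/2, -19/8, -37/16 } R={ -9/4, -2, -1, 0 } — -73/32
step 9: add R to get RRRBBRBBR; options L={ -3, -5/2, -19/8, -37/16 } R={ -73/32, -9/4, -2, -1, 0 } — -147/64
step 10: add R to get RRRBBRBBRR; options L={ -3, -5/2, -19/8, -37/16 } R={ -147/64, -73/32, -9/4, -2, -1, 0 } — -295/128
step 11: add R to get RRRBBRBBRRR; options L={ -3, -5/2, -19/8, -37/16 } R={ -295/128, -147/64, -73/32, -9/4, -2, -1, 0 } — -591/256
step 12: add R to get RRRBBRBBRRRR; options L={ -3, -5/2, -19/8, -37/16 } R={ -591/256, -295/128, -147/64, -73/32, -9/4, -2, -1, 0 } — -1183/512
step 13: add B to get RRRBBRBBRRRRB; options L={ -3, -5/2, -19/8, -37/16, -1183/512 } R={ -591/256, -295/128, -147/64, -73/32, -9/4, -2, -1, 0 } — -2365/1024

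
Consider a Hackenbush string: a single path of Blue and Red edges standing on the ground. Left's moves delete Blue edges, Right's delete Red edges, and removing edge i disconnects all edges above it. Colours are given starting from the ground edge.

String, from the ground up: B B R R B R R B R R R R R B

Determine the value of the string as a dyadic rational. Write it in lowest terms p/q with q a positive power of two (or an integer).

Build v(s[:k]) for k = 1..14, string s = B B R R B R R B R R R R R B.
edge 1 of 14 (B): { 0 |  } → 1
edge 2 of 14 (B): { 0, 1 |  } → 2
edge 3 of 14 (R): { 0, 1 | 2 } → 3/2
edge 4 of 14 (R): { 0, 1 | 3/2, 2 } → 5/4
edge 5 of 14 (B): { 0, 1, 5/4 | 3/2, 2 } → 11/8
edge 6 of 14 (R): { 0, 1, 5/4 | 11/8, 3/2, 2 } → 21/16
edge 7 of 14 (R): { 0, 1, 5/4 | 21/16, 11/8, 3/2, 2 } → 41/32
edge 8 of 14 (B): { 0, 1, 5/4, 41/32 | 21/16, 11/8, 3/2, 2 } → 83/64
edge 9 of 14 (R): { 0, 1, 5/4, 41/32 | 83/64, 21/16, 11/8, 3/2, 2 } → 165/128
edge 10 of 14 (R): { 0, 1, 5/4, 41/32 | 165/128, 83/64, 21/16, 11/8, 3/2, 2 } → 329/256
edge 11 of 14 (R): { 0, 1, 5/4, 41/32 | 329/256, 165/128, 83/64, 21/16, 11/8, 3/2, 2 } → 657/512
edge 12 of 14 (R): { 0, 1, 5/4, 41/32 | 657/512, 329/256, 165/128, 83/64, 21/16, 11/8, 3/2, 2 } → 1313/1024
edge 13 of 14 (R): { 0, 1, 5/4, 41/32 | 1313/1024, 657/512, 329/256, 165/128, 83/64, 21/16, 11/8, 3/2, 2 } → 2625/2048
edge 14 of 14 (B): { 0, 1, 5/4, 41/32, 2625/2048 | 1313/1024, 657/512, 329/256, 165/128, 83/64, 21/16, 11/8, 3/2, 2 } → 5251/4096

5251/4096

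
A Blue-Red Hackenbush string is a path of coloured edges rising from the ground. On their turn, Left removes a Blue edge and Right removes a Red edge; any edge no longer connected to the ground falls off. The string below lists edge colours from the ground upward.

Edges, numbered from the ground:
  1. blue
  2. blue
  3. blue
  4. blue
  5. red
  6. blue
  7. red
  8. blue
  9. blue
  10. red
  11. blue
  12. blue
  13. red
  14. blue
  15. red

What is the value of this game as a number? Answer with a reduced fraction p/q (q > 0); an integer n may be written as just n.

7605/2048

Build val(s[:k]) for k = 1..15, string s = blue blue blue blue red blue red blue blue red blue blue red blue red.
val(b) = { 0 | · } -> 1
val(bb) = { 0; 1 | · } -> 2
val(bbb) = { 0; 1; 2 | · } -> 3
val(bbbb) = { 0; 1; 2; 3 | · } -> 4
val(bbbbr) = { 0; 1; 2; 3 | 4 } -> 7/2
val(bbbbrb) = { 0; 1; 2; 3; 7/2 | 4 } -> 15/4
val(bbbbrbr) = { 0; 1; 2; 3; 7/2 | 15/4; 4 } -> 29/8
val(bbbbrbrb) = { 0; 1; 2; 3; 7/2; 29/8 | 15/4; 4 } -> 59/16
val(bbbbrbrbb) = { 0; 1; 2; 3; 7/2; 29/8; 59/16 | 15/4; 4 } -> 119/32
val(bbbbrbrbbr) = { 0; 1; 2; 3; 7/2; 29/8; 59/16 | 119/32; 15/4; 4 } -> 237/64
val(bbbbrbrbbrb) = { 0; 1; 2; 3; 7/2; 29/8; 59/16; 237/64 | 119/32; 15/4; 4 } -> 475/128
val(bbbbrbrbbrbb) = { 0; 1; 2; 3; 7/2; 29/8; 59/16; 237/64; 475/128 | 119/32; 15/4; 4 } -> 951/256
val(bbbbrbrbbrbbr) = { 0; 1; 2; 3; 7/2; 29/8; 59/16; 237/64; 475/128 | 951/256; 119/32; 15/4; 4 } -> 1901/512
val(bbbbrbrbbrbbrb) = { 0; 1; 2; 3; 7/2; 29/8; 59/16; 237/64; 475/128; 1901/512 | 951/256; 119/32; 15/4; 4 } -> 3803/1024
val(bbbbrbrbbrbbrbr) = { 0; 1; 2; 3; 7/2; 29/8; 59/16; 237/64; 475/128; 1901/512 | 3803/1024; 951/256; 119/32; 15/4; 4 } -> 7605/2048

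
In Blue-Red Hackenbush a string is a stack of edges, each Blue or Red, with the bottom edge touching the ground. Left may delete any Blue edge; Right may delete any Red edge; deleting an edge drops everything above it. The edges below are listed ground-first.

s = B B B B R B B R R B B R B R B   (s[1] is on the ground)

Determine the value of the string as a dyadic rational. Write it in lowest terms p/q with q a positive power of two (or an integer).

7787/2048

Build value(s[:k]) for k = 1..15, string s = B B B B R B B R R B B R B R B.
value(B) = { 0 | (no moves) } -> 1
value(BB) = { 0, 1 | (no moves) } -> 2
value(BBB) = { 0, 1, 2 | (no moves) } -> 3
value(BBBB) = { 0, 1, 2, 3 | (no moves) } -> 4
value(BBBBR) = { 0, 1, 2, 3 | 4 } -> 7/2
value(BBBBRB) = { 0, 1, 2, 3, 7/2 | 4 } -> 15/4
value(BBBBRBB) = { 0, 1, 2, 3, 7/2, 15/4 | 4 } -> 31/8
value(BBBBRBBR) = { 0, 1, 2, 3, 7/2, 15/4 | 31/8, 4 } -> 61/16
value(BBBBRBBRR) = { 0, 1, 2, 3, 7/2, 15/4 | 61/16, 31/8, 4 } -> 121/32
value(BBBBRBBRRB) = { 0, 1, 2, 3, 7/2, 15/4, 121/32 | 61/16, 31/8, 4 } -> 243/64
value(BBBBRBBRRBB) = { 0, 1, 2, 3, 7/2, 15/4, 121/32, 243/64 | 61/16, 31/8, 4 } -> 487/128
value(BBBBRBBRRBBR) = { 0, 1, 2, 3, 7/2, 15/4, 121/32, 243/64 | 487/128, 61/16, 31/8, 4 } -> 973/256
value(BBBBRBBRRBBRB) = { 0, 1, 2, 3, 7/2, 15/4, 121/32, 243/64, 973/256 | 487/128, 61/16, 31/8, 4 } -> 1947/512
value(BBBBRBBRRBBRBR) = { 0, 1, 2, 3, 7/2, 15/4, 121/32, 243/64, 973/256 | 1947/512, 487/128, 61/16, 31/8, 4 } -> 3893/1024
value(BBBBRBBRRBBRBRB) = { 0, 1, 2, 3, 7/2, 15/4, 121/32, 243/64, 973/256, 3893/1024 | 1947/512, 487/128, 61/16, 31/8, 4 } -> 7787/2048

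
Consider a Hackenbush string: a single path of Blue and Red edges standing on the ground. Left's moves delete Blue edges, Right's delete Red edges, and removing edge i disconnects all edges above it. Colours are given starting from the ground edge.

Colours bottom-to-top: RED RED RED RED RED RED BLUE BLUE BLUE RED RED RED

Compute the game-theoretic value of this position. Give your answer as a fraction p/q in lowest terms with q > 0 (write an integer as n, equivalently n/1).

Recurse on prefixes of the 12-edge string RED RED RED RED RED RED BLUE BLUE BLUE RED RED RED:
v_1 [R]  L=[∅]  R=[0]  = -1
v_2 [RR]  L=[∅]  R=[-1; 0]  = -2
v_3 [RRR]  L=[∅]  R=[-2; -1; 0]  = -3
v_4 [RRRR]  L=[∅]  R=[-3; -2; -1; 0]  = -4
v_5 [RRRRR]  L=[∅]  R=[-4; -3; -2; -1; 0]  = -5
v_6 [RRRRRR]  L=[∅]  R=[-5; -4; -3; -2; -1; 0]  = -6
v_7 [RRRRRRB]  L=[-6]  R=[-5; -4; -3; -2; -1; 0]  = -11/2
v_8 [RRRRRRBB]  L=[-6; -11/2]  R=[-5; -4; -3; -2; -1; 0]  = -21/4
v_9 [RRRRRRBBB]  L=[-6; -11/2; -21/4]  R=[-5; -4; -3; -2; -1; 0]  = -41/8
v_10 [RRRRRRBBBR]  L=[-6; -11/2; -21/4]  R=[-41/8; -5; -4; -3; -2; -1; 0]  = -83/16
v_11 [RRRRRRBBBRR]  L=[-6; -11/2; -21/4]  R=[-83/16; -41/8; -5; -4; -3; -2; -1; 0]  = -167/32
v_12 [RRRRRRBBBRRR]  L=[-6; -11/2; -21/4]  R=[-167/32; -83/16; -41/8; -5; -4; -3; -2; -1; 0]  = -335/64

-335/64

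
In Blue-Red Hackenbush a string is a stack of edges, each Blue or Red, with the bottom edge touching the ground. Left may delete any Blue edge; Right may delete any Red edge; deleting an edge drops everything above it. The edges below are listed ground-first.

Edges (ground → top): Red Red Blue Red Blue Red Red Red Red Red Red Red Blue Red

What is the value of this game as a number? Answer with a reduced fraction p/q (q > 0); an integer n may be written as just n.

-7163/4096

Prefix values for Red Red Blue Red Blue Red Red Red Red Red Red Red Blue Red via {L|R} + simplicity:
R: Left {  }, Right { 0 } so simplest -1
RR: Left {  }, Right { -1; 0 } so simplest -2
RRB: Left { -2 }, Right { -1; 0 } so simplest -3/2
RRBR: Left { -2 }, Right { -3/2; -1; 0 } so simplest -7/4
RRBRB: Left { -2; -7/4 }, Right { -3/2; -1; 0 } so simplest -13/8
RRBRBR: Left { -2; -7/4 }, Right { -13/8; -3/2; -1; 0 } so simplest -27/16
RRBRBRR: Left { -2; -7/4 }, Right { -27/16; -13/8; -3/2; -1; 0 } so simplest -55/32
RRBRBRRR: Left { -2; -7/4 }, Right { -55/32; -27/16; -13/8; -3/2; -1; 0 } so simplest -111/64
RRBRBRRRR: Left { -2; -7/4 }, Right { -111/64; -55/32; -27/16; -13/8; -3/2; -1; 0 } so simplest -223/128
RRBRBRRRRR: Left { -2; -7/4 }, Right { -223/128; -111/64; -55/32; -27/16; -13/8; -3/2; -1; 0 } so simplest -447/256
RRBRBRRRRRR: Left { -2; -7/4 }, Right { -447/256; -223/128; -111/64; -55/32; -27/16; -13/8; -3/2; -1; 0 } so simplest -895/512
RRBRBRRRRRRR: Left { -2; -7/4 }, Right { -895/512; -447/256; -223/128; -111/64; -55/32; -27/16; -13/8; -3/2; -1; 0 } so simplest -1791/1024
RRBRBRRRRRRRB: Left { -2; -7/4; -1791/1024 }, Right { -895/512; -447/256; -223/128; -111/64; -55/32; -27/16; -13/8; -3/2; -1; 0 } so simplest -3581/2048
RRBRBRRRRRRRBR: Left { -2; -7/4; -1791/1024 }, Right { -3581/2048; -895/512; -447/256; -223/128; -111/64; -55/32; -27/16; -13/8; -3/2; -1; 0 } so simplest -7163/4096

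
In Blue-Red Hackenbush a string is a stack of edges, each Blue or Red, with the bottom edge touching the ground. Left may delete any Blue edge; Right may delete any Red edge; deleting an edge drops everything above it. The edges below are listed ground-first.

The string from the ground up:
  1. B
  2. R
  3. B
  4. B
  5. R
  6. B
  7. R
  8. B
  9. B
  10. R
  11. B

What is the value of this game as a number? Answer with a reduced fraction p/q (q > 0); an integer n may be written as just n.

859/1024

1 of 11 · B · max L 0 · min R +∞ — 1
2 of 11 · BR · max L 0 · min R 1 — 1/2
3 of 11 · BRB · max L 1/2 · min R 1 — 3/4
4 of 11 · BRBB · max L 3/4 · min R 1 — 7/8
5 of 11 · BRBBR · max L 3/4 · min R 7/8 — 13/16
6 of 11 · BRBBRB · max L 13/16 · min R 7/8 — 27/32
7 of 11 · BRBBRBR · max L 13/16 · min R 27/32 — 53/64
8 of 11 · BRBBRBRB · max L 53/64 · min R 27/32 — 107/128
9 of 11 · BRBBRBRBB · max L 107/128 · min R 27/32 — 215/256
10 of 11 · BRBBRBRBBR · max L 107/128 · min R 215/256 — 429/512
11 of 11 · BRBBRBRBBRB · max L 429/512 · min R 215/256 — 859/1024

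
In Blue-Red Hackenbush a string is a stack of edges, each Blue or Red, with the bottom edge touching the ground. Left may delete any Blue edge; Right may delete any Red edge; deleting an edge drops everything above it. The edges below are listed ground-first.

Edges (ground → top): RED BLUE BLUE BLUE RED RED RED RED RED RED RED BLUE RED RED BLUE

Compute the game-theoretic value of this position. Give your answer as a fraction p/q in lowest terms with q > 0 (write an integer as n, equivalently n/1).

Build g(s[:k]) for k = 1..15, string s = RED BLUE BLUE BLUE RED RED RED RED RED RED RED BLUE RED RED BLUE.
g_1 [R]  L=[(no moves)]  R=[0]  — -1
g_2 [RB]  L=[-1]  R=[0]  — -1/2
g_3 [RBB]  L=[-1 -1/2]  R=[0]  — -1/4
g_4 [RBBB]  L=[-1 -1/2 -1/4]  R=[0]  — -1/8
g_5 [RBBBR]  L=[-1 -1/2 -1/4]  R=[-1/8 0]  — -3/16
g_6 [RBBBRR]  L=[-1 -1/2 -1/4]  R=[-3/16 -1/8 0]  — -7/32
g_7 [RBBBRRR]  L=[-1 -1/2 -1/4]  R=[-7/32 -3/16 -1/8 0]  — -15/64
g_8 [RBBBRRRR]  L=[-1 -1/2 -1/4]  R=[-15/64 -7/32 -3/16 -1/8 0]  — -31/128
g_9 [RBBBRRRRR]  L=[-1 -1/2 -1/4]  R=[-31/128 -15/64 -7/32 -3/16 -1/8 0]  — -63/256
g_10 [RBBBRRRRRR]  L=[-1 -1/2 -1/4]  R=[-63/256 -31/128 -15/64 -7/32 -3/16 -1/8 0]  — -127/512
g_11 [RBBBRRRRRRR]  L=[-1 -1/2 -1/4]  R=[-127/512 -63/256 -31/128 -15/64 -7/32 -3/16 -1/8 0]  — -255/1024
g_12 [RBBBRRRRRRRB]  L=[-1 -1/2 -1/4 -255/1024]  R=[-127/512 -63/256 -31/128 -15/64 -7/32 -3/16 -1/8 0]  — -509/2048
g_13 [RBBBRRRRRRRBR]  L=[-1 -1/2 -1/4 -255/1024]  R=[-509/2048 -127/512 -63/256 -31/128 -15/64 -7/32 -3/16 -1/8 0]  — -1019/4096
g_14 [RBBBRRRRRRRBRR]  L=[-1 -1/2 -1/4 -255/1024]  R=[-1019/4096 -509/2048 -127/512 -63/256 -31/128 -15/64 -7/32 -3/16 -1/8 0]  — -2039/8192
g_15 [RBBBRRRRRRRBRRB]  L=[-1 -1/2 -1/4 -255/1024 -2039/8192]  R=[-1019/4096 -509/2048 -127/512 -63/256 -31/128 -15/64 -7/32 -3/16 -1/8 0]  — -4077/16384

-4077/16384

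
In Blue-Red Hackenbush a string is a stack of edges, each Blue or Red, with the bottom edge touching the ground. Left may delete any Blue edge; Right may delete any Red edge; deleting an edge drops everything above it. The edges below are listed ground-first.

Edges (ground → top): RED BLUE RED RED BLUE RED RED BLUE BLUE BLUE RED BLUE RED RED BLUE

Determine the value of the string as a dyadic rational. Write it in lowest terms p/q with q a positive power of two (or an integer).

val(R) = { none | 0 } -> -1
val(RB) = { -1 | 0 } -> -1/2
val(RBR) = { -1 | -1/2,0 } -> -3/4
val(RBRR) = { -1 | -3/4,-1/2,0 } -> -7/8
val(RBRRB) = { -1,-7/8 | -3/4,-1/2,0 } -> -13/16
val(RBRRBR) = { -1,-7/8 | -13/16,-3/4,-1/2,0 } -> -27/32
val(RBRRBRR) = { -1,-7/8 | -27/32,-13/16,-3/4,-1/2,0 } -> -55/64
val(RBRRBRRB) = { -1,-7/8,-55/64 | -27/32,-13/16,-3/4,-1/2,0 } -> -109/128
val(RBRRBRRBB) = { -1,-7/8,-55/64,-109/128 | -27/32,-13/16,-3/4,-1/2,0 } -> -217/256
val(RBRRBRRBBB) = { -1,-7/8,-55/64,-109/128,-217/256 | -27/32,-13/16,-3/4,-1/2,0 } -> -433/512
val(RBRRBRRBBBR) = { -1,-7/8,-55/64,-109/128,-217/256 | -433/512,-27/32,-13/16,-3/4,-1/2,0 } -> -867/1024
val(RBRRBRRBBBRB) = { -1,-7/8,-55/64,-109/128,-217/256,-867/1024 | -433/512,-27/32,-13/16,-3/4,-1/2,0 } -> -1733/2048
val(RBRRBRRBBBRBR) = { -1,-7/8,-55/64,-109/128,-217/256,-867/1024 | -1733/2048,-433/512,-27/32,-13/16,-3/4,-1/2,0 } -> -3467/4096
val(RBRRBRRBBBRBRR) = { -1,-7/8,-55/64,-109/128,-217/256,-867/1024 | -3467/4096,-1733/2048,-433/512,-27/32,-13/16,-3/4,-1/2,0 } -> -6935/8192
val(RBRRBRRBBBRBRRB) = { -1,-7/8,-55/64,-109/128,-217/256,-867/1024,-6935/8192 | -3467/4096,-1733/2048,-433/512,-27/32,-13/16,-3/4,-1/2,0 } -> -13869/16384

-13869/16384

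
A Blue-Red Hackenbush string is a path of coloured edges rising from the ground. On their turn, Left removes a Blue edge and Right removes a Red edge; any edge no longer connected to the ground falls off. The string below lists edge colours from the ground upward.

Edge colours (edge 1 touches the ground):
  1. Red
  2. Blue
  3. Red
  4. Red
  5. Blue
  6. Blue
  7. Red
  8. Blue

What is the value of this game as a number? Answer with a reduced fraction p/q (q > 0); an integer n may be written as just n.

step 1: add Red to get R; options L={ ∅ } R={ 0 } => -1
step 2: add Blue to get RB; options L={ -1 } R={ 0 } => -1/2
step 3: add Red to get RBR; options L={ -1 } R={ -1/2 0 } => -3/4
step 4: add Red to get RBRR; options L={ -1 } R={ -3/4 -1/2 0 } => -7/8
step 5: add Blue to get RBRRB; options L={ -1 -7/8 } R={ -3/4 -1/2 0 } => -13/16
step 6: add Blue to get RBRRBB; options L={ -1 -7/8 -13/16 } R={ -3/4 -1/2 0 } => -25/32
step 7: add Red to get RBRRBBR; options L={ -1 -7/8 -13/16 } R={ -25/32 -3/4 -1/2 0 } => -51/64
step 8: add Blue to get RBRRBBRB; options L={ -1 -7/8 -13/16 -51/64 } R={ -25/32 -3/4 -1/2 0 } => -101/128

-101/128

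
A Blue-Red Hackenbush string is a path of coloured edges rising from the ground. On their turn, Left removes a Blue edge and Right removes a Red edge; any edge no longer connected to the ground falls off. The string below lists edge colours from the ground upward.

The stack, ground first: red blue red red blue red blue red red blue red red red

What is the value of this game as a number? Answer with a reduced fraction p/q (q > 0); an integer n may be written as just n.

-3439/4096

g(r) = { none | 0 } so -1
g(rb) = { -1 | 0 } so -1/2
g(rbr) = { -1 | -1/2, 0 } so -3/4
g(rbrr) = { -1 | -3/4, -1/2, 0 } so -7/8
g(rbrrb) = { -1, -7/8 | -3/4, -1/2, 0 } so -13/16
g(rbrrbr) = { -1, -7/8 | -13/16, -3/4, -1/2, 0 } so -27/32
g(rbrrbrb) = { -1, -7/8, -27/32 | -13/16, -3/4, -1/2, 0 } so -53/64
g(rbrrbrbr) = { -1, -7/8, -27/32 | -53/64, -13/16, -3/4, -1/2, 0 } so -107/128
g(rbrrbrbrr) = { -1, -7/8, -27/32 | -107/128, -53/64, -13/16, -3/4, -1/2, 0 } so -215/256
g(rbrrbrbrrb) = { -1, -7/8, -27/32, -215/256 | -107/128, -53/64, -13/16, -3/4, -1/2, 0 } so -429/512
g(rbrrbrbrrbr) = { -1, -7/8, -27/32, -215/256 | -429/512, -107/128, -53/64, -13/16, -3/4, -1/2, 0 } so -859/1024
g(rbrrbrbrrbrr) = { -1, -7/8, -27/32, -215/256 | -859/1024, -429/512, -107/128, -53/64, -13/16, -3/4, -1/2, 0 } so -1719/2048
g(rbrrbrbrrbrrr) = { -1, -7/8, -27/32, -215/256 | -1719/2048, -859/1024, -429/512, -107/128, -53/64, -13/16, -3/4, -1/2, 0 } so -3439/4096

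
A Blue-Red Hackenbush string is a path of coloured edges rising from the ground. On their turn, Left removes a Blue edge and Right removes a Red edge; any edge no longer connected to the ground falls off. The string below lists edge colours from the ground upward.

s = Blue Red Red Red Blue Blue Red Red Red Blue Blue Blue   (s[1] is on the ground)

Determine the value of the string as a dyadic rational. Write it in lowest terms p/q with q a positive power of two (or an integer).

Recurse on prefixes of the 12-edge string Blue Red Red Red Blue Blue Red Red Red Blue Blue Blue:
1 of 12 · B · max L 0 · min R +∞ — 1
2 of 12 · BR · max L 0 · min R 1 — 1/2
3 of 12 · BRR · max L 0 · min R 1/2 — 1/4
4 of 12 · BRRR · max L 0 · min R 1/4 — 1/8
5 of 12 · BRRRB · max L 1/8 · min R 1/4 — 3/16
6 of 12 · BRRRBB · max L 3/16 · min R 1/4 — 7/32
7 of 12 · BRRRBBR · max L 3/16 · min R 7/32 — 13/64
8 of 12 · BRRRBBRR · max L 3/16 · min R 13/64 — 25/128
9 of 12 · BRRRBBRRR · max L 3/16 · min R 25/128 — 49/256
10 of 12 · BRRRBBRRRB · max L 49/256 · min R 25/128 — 99/512
11 of 12 · BRRRBBRRRBB · max L 99/512 · min R 25/128 — 199/1024
12 of 12 · BRRRBBRRRBBB · max L 199/1024 · min R 25/128 — 399/2048

399/2048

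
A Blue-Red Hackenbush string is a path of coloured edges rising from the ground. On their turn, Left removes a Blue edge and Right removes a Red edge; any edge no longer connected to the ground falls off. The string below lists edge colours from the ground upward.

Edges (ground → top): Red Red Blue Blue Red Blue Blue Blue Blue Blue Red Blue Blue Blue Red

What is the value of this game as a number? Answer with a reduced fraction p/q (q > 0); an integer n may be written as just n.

-10275/8192

Prefix values for Red Red Blue Blue Red Blue Blue Blue Blue Blue Red Blue Blue Blue Red via {L|R} + simplicity:
step 1: add Red to get R; options L={ ∅ } R={ 0 } -> -1
step 2: add Red to get RR; options L={ ∅ } R={ -1 0 } -> -2
step 3: add Blue to get RRB; options L={ -2 } R={ -1 0 } -> -3/2
step 4: add Blue to get RRBB; options L={ -2 -3/2 } R={ -1 0 } -> -5/4
step 5: add Red to get RRBBR; options L={ -2 -3/2 } R={ -5/4 -1 0 } -> -11/8
step 6: add Blue to get RRBBRB; options L={ -2 -3/2 -11/8 } R={ -5/4 -1 0 } -> -21/16
step 7: add Blue to get RRBBRBB; options L={ -2 -3/2 -11/8 -21/16 } R={ -5/4 -1 0 } -> -41/32
step 8: add Blue to get RRBBRBBB; options L={ -2 -3/2 -11/8 -21/16 -41/32 } R={ -5/4 -1 0 } -> -81/64
step 9: add Blue to get RRBBRBBBB; options L={ -2 -3/2 -11/8 -21/16 -41/32 -81/64 } R={ -5/4 -1 0 } -> -161/128
step 10: add Blue to get RRBBRBBBBB; options L={ -2 -3/2 -11/8 -21/16 -41/32 -81/64 -161/128 } R={ -5/4 -1 0 } -> -321/256
step 11: add Red to get RRBBRBBBBBR; options L={ -2 -3/2 -11/8 -21/16 -41/32 -81/64 -161/128 } R={ -321/256 -5/4 -1 0 } -> -643/512
step 12: add Blue to get RRBBRBBBBBRB; options L={ -2 -3/2 -11/8 -21/16 -41/32 -81/64 -161/128 -643/512 } R={ -321/256 -5/4 -1 0 } -> -1285/1024
step 13: add Blue to get RRBBRBBBBBRBB; options L={ -2 -3/2 -11/8 -21/16 -41/32 -81/64 -161/128 -643/512 -1285/1024 } R={ -321/256 -5/4 -1 0 } -> -2569/2048
step 14: add Blue to get RRBBRBBBBBRBBB; options L={ -2 -3/2 -11/8 -21/16 -41/32 -81/64 -161/128 -643/512 -1285/1024 -2569/2048 } R={ -321/256 -5/4 -1 0 } -> -5137/4096
step 15: add Red to get RRBBRBBBBBRBBBR; options L={ -2 -3/2 -11/8 -21/16 -41/32 -81/64 -161/128 -643/512 -1285/1024 -2569/2048 } R={ -5137/4096 -321/256 -5/4 -1 0 } -> -10275/8192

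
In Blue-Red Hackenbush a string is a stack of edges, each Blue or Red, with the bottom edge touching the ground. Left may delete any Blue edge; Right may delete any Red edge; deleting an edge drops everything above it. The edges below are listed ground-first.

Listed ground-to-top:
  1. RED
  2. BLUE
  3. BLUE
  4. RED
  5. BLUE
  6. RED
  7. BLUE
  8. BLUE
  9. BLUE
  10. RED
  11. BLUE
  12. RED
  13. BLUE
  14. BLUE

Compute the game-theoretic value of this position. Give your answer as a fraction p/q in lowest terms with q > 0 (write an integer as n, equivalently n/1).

-2601/8192

Recurse on prefixes of the 14-edge string RED BLUE BLUE RED BLUE RED BLUE BLUE BLUE RED BLUE RED BLUE BLUE:
R: Left {  }, Right { 0 } — simplest -1
RB: Left { -1 }, Right { 0 } — simplest -1/2
RBB: Left { -1 -1/2 }, Right { 0 } — simplest -1/4
RBBR: Left { -1 -1/2 }, Right { -1/4 0 } — simplest -3/8
RBBRB: Left { -1 -1/2 -3/8 }, Right { -1/4 0 } — simplest -5/16
RBBRBR: Left { -1 -1/2 -3/8 }, Right { -5/16 -1/4 0 } — simplest -11/32
RBBRBRB: Left { -1 -1/2 -3/8 -11/32 }, Right { -5/16 -1/4 0 } — simplest -21/64
RBBRBRBB: Left { -1 -1/2 -3/8 -11/32 -21/64 }, Right { -5/16 -1/4 0 } — simplest -41/128
RBBRBRBBB: Left { -1 -1/2 -3/8 -11/32 -21/64 -41/128 }, Right { -5/16 -1/4 0 } — simplest -81/256
RBBRBRBBBR: Left { -1 -1/2 -3/8 -11/32 -21/64 -41/128 }, Right { -81/256 -5/16 -1/4 0 } — simplest -163/512
RBBRBRBBBRB: Left { -1 -1/2 -3/8 -11/32 -21/64 -41/128 -163/512 }, Right { -81/256 -5/16 -1/4 0 } — simplest -325/1024
RBBRBRBBBRBR: Left { -1 -1/2 -3/8 -11/32 -21/64 -41/128 -163/512 }, Right { -325/1024 -81/256 -5/16 -1/4 0 } — simplest -651/2048
RBBRBRBBBRBRB: Left { -1 -1/2 -3/8 -11/32 -21/64 -41/128 -163/512 -651/2048 }, Right { -325/1024 -81/256 -5/16 -1/4 0 } — simplest -1301/4096
RBBRBRBBBRBRBB: Left { -1 -1/2 -3/8 -11/32 -21/64 -41/128 -163/512 -651/2048 -1301/4096 }, Right { -325/1024 -81/256 -5/16 -1/4 0 } — simplest -2601/8192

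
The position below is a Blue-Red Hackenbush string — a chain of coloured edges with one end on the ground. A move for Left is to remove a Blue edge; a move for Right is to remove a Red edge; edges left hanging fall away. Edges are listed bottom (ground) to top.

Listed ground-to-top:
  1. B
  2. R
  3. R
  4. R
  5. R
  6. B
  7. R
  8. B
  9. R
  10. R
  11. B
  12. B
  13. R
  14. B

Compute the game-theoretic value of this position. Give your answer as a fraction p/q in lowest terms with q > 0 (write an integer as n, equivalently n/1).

667/8192

v_1 [B]  L=[0]  R=[·]  => 1
v_2 [BR]  L=[0]  R=[1]  => 1/2
v_3 [BRR]  L=[0]  R=[1/2, 1]  => 1/4
v_4 [BRRR]  L=[0]  R=[1/4, 1/2, 1]  => 1/8
v_5 [BRRRR]  L=[0]  R=[1/8, 1/4, 1/2, 1]  => 1/16
v_6 [BRRRRB]  L=[0, 1/16]  R=[1/8, 1/4, 1/2, 1]  => 3/32
v_7 [BRRRRBR]  L=[0, 1/16]  R=[3/32, 1/8, 1/4, 1/2, 1]  => 5/64
v_8 [BRRRRBRB]  L=[0, 1/16, 5/64]  R=[3/32, 1/8, 1/4, 1/2, 1]  => 11/128
v_9 [BRRRRBRBR]  L=[0, 1/16, 5/64]  R=[11/128, 3/32, 1/8, 1/4, 1/2, 1]  => 21/256
v_10 [BRRRRBRBRR]  L=[0, 1/16, 5/64]  R=[21/256, 11/128, 3/32, 1/8, 1/4, 1/2, 1]  => 41/512
v_11 [BRRRRBRBRRB]  L=[0, 1/16, 5/64, 41/512]  R=[21/256, 11/128, 3/32, 1/8, 1/4, 1/2, 1]  => 83/1024
v_12 [BRRRRBRBRRBB]  L=[0, 1/16, 5/64, 41/512, 83/1024]  R=[21/256, 11/128, 3/32, 1/8, 1/4, 1/2, 1]  => 167/2048
v_13 [BRRRRBRBRRBBR]  L=[0, 1/16, 5/64, 41/512, 83/1024]  R=[167/2048, 21/256, 11/128, 3/32, 1/8, 1/4, 1/2, 1]  => 333/4096
v_14 [BRRRRBRBRRBBRB]  L=[0, 1/16, 5/64, 41/512, 83/1024, 333/4096]  R=[167/2048, 21/256, 11/128, 3/32, 1/8, 1/4, 1/2, 1]  => 667/8192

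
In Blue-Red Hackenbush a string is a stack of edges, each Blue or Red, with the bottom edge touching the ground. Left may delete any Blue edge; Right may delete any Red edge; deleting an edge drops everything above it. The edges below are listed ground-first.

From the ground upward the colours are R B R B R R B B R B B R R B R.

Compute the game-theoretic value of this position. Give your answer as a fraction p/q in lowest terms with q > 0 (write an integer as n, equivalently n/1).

-11419/16384

G_1 [R]  L=[—]  R=[0]  — -1
G_2 [RB]  L=[-1]  R=[0]  — -1/2
G_3 [RBR]  L=[-1]  R=[-1/2; 0]  — -3/4
G_4 [RBRB]  L=[-1; -3/4]  R=[-1/2; 0]  — -5/8
G_5 [RBRBR]  L=[-1; -3/4]  R=[-5/8; -1/2; 0]  — -11/16
G_6 [RBRBRR]  L=[-1; -3/4]  R=[-11/16; -5/8; -1/2; 0]  — -23/32
G_7 [RBRBRRB]  L=[-1; -3/4; -23/32]  R=[-11/16; -5/8; -1/2; 0]  — -45/64
G_8 [RBRBRRBB]  L=[-1; -3/4; -23/32; -45/64]  R=[-11/16; -5/8; -1/2; 0]  — -89/128
G_9 [RBRBRRBBR]  L=[-1; -3/4; -23/32; -45/64]  R=[-89/128; -11/16; -5/8; -1/2; 0]  — -179/256
G_10 [RBRBRRBBRB]  L=[-1; -3/4; -23/32; -45/64; -179/256]  R=[-89/128; -11/16; -5/8; -1/2; 0]  — -357/512
G_11 [RBRBRRBBRBB]  L=[-1; -3/4; -23/32; -45/64; -179/256; -357/512]  R=[-89/128; -11/16; -5/8; -1/2; 0]  — -713/1024
G_12 [RBRBRRBBRBBR]  L=[-1; -3/4; -23/32; -45/64; -179/256; -357/512]  R=[-713/1024; -89/128; -11/16; -5/8; -1/2; 0]  — -1427/2048
G_13 [RBRBRRBBRBBRR]  L=[-1; -3/4; -23/32; -45/64; -179/256; -357/512]  R=[-1427/2048; -713/1024; -89/128; -11/16; -5/8; -1/2; 0]  — -2855/4096
G_14 [RBRBRRBBRBBRRB]  L=[-1; -3/4; -23/32; -45/64; -179/256; -357/512; -2855/4096]  R=[-1427/2048; -713/1024; -89/128; -11/16; -5/8; -1/2; 0]  — -5709/8192
G_15 [RBRBRRBBRBBRRBR]  L=[-1; -3/4; -23/32; -45/64; -179/256; -357/512; -2855/4096]  R=[-5709/8192; -1427/2048; -713/1024; -89/128; -11/16; -5/8; -1/2; 0]  — -11419/16384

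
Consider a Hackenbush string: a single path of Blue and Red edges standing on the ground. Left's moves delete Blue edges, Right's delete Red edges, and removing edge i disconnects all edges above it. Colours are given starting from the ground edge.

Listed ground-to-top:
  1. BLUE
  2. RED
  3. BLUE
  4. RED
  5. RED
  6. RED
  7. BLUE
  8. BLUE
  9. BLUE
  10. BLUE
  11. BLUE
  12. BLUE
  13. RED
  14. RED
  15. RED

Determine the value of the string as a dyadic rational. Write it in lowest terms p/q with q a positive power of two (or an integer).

9201/16384

g_1 [B]  L=[0]  R=[none]  -> 1
g_2 [BR]  L=[0]  R=[1]  -> 1/2
g_3 [BRB]  L=[0, 1/2]  R=[1]  -> 3/4
g_4 [BRBR]  L=[0, 1/2]  R=[3/4, 1]  -> 5/8
g_5 [BRBRR]  L=[0, 1/2]  R=[5/8, 3/4, 1]  -> 9/16
g_6 [BRBRRR]  L=[0, 1/2]  R=[9/16, 5/8, 3/4, 1]  -> 17/32
g_7 [BRBRRRB]  L=[0, 1/2, 17/32]  R=[9/16, 5/8, 3/4, 1]  -> 35/64
g_8 [BRBRRRBB]  L=[0, 1/2, 17/32, 35/64]  R=[9/16, 5/8, 3/4, 1]  -> 71/128
g_9 [BRBRRRBBB]  L=[0, 1/2, 17/32, 35/64, 71/128]  R=[9/16, 5/8, 3/4, 1]  -> 143/256
g_10 [BRBRRRBBBB]  L=[0, 1/2, 17/32, 35/64, 71/128, 143/256]  R=[9/16, 5/8, 3/4, 1]  -> 287/512
g_11 [BRBRRRBBBBB]  L=[0, 1/2, 17/32, 35/64, 71/128, 143/256, 287/512]  R=[9/16, 5/8, 3/4, 1]  -> 575/1024
g_12 [BRBRRRBBBBBB]  L=[0, 1/2, 17/32, 35/64, 71/128, 143/256, 287/512, 575/1024]  R=[9/16, 5/8, 3/4, 1]  -> 1151/2048
g_13 [BRBRRRBBBBBBR]  L=[0, 1/2, 17/32, 35/64, 71/128, 143/256, 287/512, 575/1024]  R=[1151/2048, 9/16, 5/8, 3/4, 1]  -> 2301/4096
g_14 [BRBRRRBBBBBBRR]  L=[0, 1/2, 17/32, 35/64, 71/128, 143/256, 287/512, 575/1024]  R=[2301/4096, 1151/2048, 9/16, 5/8, 3/4, 1]  -> 4601/8192
g_15 [BRBRRRBBBBBBRRR]  L=[0, 1/2, 17/32, 35/64, 71/128, 143/256, 287/512, 575/1024]  R=[4601/8192, 2301/4096, 1151/2048, 9/16, 5/8, 3/4, 1]  -> 9201/16384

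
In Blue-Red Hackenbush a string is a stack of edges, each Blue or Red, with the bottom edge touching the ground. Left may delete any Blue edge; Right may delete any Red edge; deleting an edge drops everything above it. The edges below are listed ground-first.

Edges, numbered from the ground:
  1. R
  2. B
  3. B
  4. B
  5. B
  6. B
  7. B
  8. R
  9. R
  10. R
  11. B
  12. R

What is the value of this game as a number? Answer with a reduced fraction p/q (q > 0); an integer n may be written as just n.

-59/2048

Recurse on prefixes of the 12-edge string R B B B B B B R R R B R:
step 1: add R to get R; options L={ · } R={ 0 } -> -1
step 2: add B to get RB; options L={ -1 } R={ 0 } -> -1/2
step 3: add B to get RBB; options L={ -1 -1/2 } R={ 0 } -> -1/4
step 4: add B to get RBBB; options L={ -1 -1/2 -1/4 } R={ 0 } -> -1/8
step 5: add B to get RBBBB; options L={ -1 -1/2 -1/4 -1/8 } R={ 0 } -> -1/16
step 6: add B to get RBBBBB; options L={ -1 -1/2 -1/4 -1/8 -1/16 } R={ 0 } -> -1/32
step 7: add B to get RBBBBBB; options L={ -1 -1/2 -1/4 -1/8 -1/16 -1/32 } R={ 0 } -> -1/64
step 8: add R to get RBBBBBBR; options L={ -1 -1/2 -1/4 -1/8 -1/16 -1/32 } R={ -1/64 0 } -> -3/128
step 9: add R to get RBBBBBBRR; options L={ -1 -1/2 -1/4 -1/8 -1/16 -1/32 } R={ -3/128 -1/64 0 } -> -7/256
step 10: add R to get RBBBBBBRRR; options L={ -1 -1/2 -1/4 -1/8 -1/16 -1/32 } R={ -7/256 -3/128 -1/64 0 } -> -15/512
step 11: add B to get RBBBBBBRRRB; options L={ -1 -1/2 -1/4 -1/8 -1/16 -1/32 -15/512 } R={ -7/256 -3/128 -1/64 0 } -> -29/1024
step 12: add R to get RBBBBBBRRRBR; options L={ -1 -1/2 -1/4 -1/8 -1/16 -1/32 -15/512 } R={ -29/1024 -7/256 -3/128 -1/64 0 } -> -59/2048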